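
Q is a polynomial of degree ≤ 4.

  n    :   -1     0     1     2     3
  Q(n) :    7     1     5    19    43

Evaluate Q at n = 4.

Write Q(n) = an^4 + bn³ + cn² + dn + e; the 5 given values yield a linear system in the 5 coefficients.
Solving, the top 2 coefficients vanish, and Q(n) = 5n² - n + 1.
Then Q(4) = 77.

77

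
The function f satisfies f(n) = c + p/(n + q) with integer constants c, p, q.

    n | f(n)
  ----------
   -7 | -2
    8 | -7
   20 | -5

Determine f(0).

(f(n) − c)(n + q) = p for each data point; the three points give a linear system in c and q, then p follows.
Solving: c = -4, q = -2, p = -18, so f(n) = -4 − 18/(n − 2).
Then f(0) = -4 − 18/(-2) = 5.

5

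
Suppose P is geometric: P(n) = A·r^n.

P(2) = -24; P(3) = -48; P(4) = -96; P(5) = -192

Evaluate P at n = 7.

-768

Consecutive ratio: -48/(-24) = 2, and -96/(-48) = 2, so r = 2.
Then A·2^2 = -24 gives A = -6, and P(n) = -6·2^n.
P(7) = -6·2^7 = -768.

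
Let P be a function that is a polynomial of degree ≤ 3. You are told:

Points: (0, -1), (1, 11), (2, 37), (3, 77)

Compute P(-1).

1

First differences: 12, 26, 40. Second differences: 14, 14.
Level-2 differences are constant, so P has degree 2.
Fitting a degree-2 polynomial gives P(x) = 7x² + 5x - 1.
Then P(-1) = 1.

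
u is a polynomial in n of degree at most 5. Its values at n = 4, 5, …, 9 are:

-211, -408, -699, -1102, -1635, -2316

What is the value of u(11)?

-4194

First differences: -197, -291, -403, -533, -681. Second differences: -94, -112, -130, -148. Third differences: -18, -18, -18.
Level-3 differences are constant, so u has degree 3.
Fitting a degree-3 polynomial gives u(n) = -3n³ - 2n² + 4n - 3.
Then u(11) = -4194.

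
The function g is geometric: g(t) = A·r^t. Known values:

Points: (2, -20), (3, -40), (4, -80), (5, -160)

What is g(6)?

-320

Consecutive ratio: -40/(-20) = 2, and -80/(-40) = 2, so r = 2.
Then A·2^2 = -20 gives A = -5, and g(t) = -5·2^t.
g(6) = -5·2^6 = -320.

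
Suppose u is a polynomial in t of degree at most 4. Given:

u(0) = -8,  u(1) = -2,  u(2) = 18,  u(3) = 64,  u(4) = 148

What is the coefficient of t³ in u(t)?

2

Write u(t) = at^4 + bt³ + ct² + dt + e; the 5 given values yield a linear system in the 5 coefficients.
Solving, the leading coefficient vanishes, and u(t) = 2t³ + t² + 3t - 8.
The coefficient of t³ is 2.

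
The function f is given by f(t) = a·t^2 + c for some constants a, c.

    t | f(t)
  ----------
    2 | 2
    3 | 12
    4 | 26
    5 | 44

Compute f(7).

92

From f(2) = 2 and f(3) = 12: 4a + c = 2 and 9a + c = 12.
Subtracting: 5a = 10, so a = 2; then c = 2 − 2·4 = -6.
So f(t) = 2t² − 6, and f(7) = 92.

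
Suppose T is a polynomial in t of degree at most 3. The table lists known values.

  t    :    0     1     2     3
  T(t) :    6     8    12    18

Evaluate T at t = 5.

Write T(t) = at³ + bt² + ct + d; the 4 given values yield a linear system in the 4 coefficients.
Solving, the leading coefficient vanishes, and T(t) = t² + t + 6.
Then T(5) = 36.

36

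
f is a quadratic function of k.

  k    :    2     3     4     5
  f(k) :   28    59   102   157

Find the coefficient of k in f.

First differences: 31, 43, 55. Second differences: 12, 12.
Level-2 differences are constant, so f has degree 2.
Fitting a degree-2 polynomial gives f(k) = 6k² + k + 2.
The coefficient of k is 1.

1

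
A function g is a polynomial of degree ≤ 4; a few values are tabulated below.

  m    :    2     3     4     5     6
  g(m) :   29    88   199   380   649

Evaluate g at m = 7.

First differences: 59, 111, 181, 269. Second differences: 52, 70, 88. Third differences: 18, 18.
Level-3 differences are constant, so g has degree 3.
Fitting a degree-3 polynomial gives g(m) = 3m³ - m² + 7m - 5.
Then g(7) = 1024.

1024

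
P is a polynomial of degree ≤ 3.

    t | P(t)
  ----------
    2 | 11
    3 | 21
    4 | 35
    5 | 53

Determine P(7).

101

First differences: 10, 14, 18. Second differences: 4, 4.
Level-2 differences are constant, so P has degree 2.
Fitting a degree-2 polynomial gives P(t) = 2t² + 3.
Then P(7) = 101.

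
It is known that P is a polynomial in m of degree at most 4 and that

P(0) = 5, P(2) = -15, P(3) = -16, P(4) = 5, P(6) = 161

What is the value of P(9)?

Write P(m) = am^4 + bm³ + cm² + dm + e; the 5 given values yield a linear system in the 5 coefficients.
Solving, the leading coefficient vanishes, and P(m) = 2m³ - 7m² - 4m + 5.
Then P(9) = 860.

860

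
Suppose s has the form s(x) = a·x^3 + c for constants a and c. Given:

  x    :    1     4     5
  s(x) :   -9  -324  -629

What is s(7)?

From s(1) = -9 and s(4) = -324: 1a + c = -9 and 64a + c = -324.
Subtracting: 63a = -315, so a = -5; then c = -9 − (-5)·1 = -4.
So s(x) = -5x³ − 4, and s(7) = -1719.

-1719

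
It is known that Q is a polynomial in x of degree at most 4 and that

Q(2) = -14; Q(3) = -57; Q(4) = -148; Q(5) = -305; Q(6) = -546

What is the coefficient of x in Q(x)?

-1

First differences: -43, -91, -157, -241. Second differences: -48, -66, -84. Third differences: -18, -18.
Level-3 differences are constant, so Q has degree 3.
Fitting a degree-3 polynomial gives Q(x) = -3x³ + 3x² - x.
The coefficient of x is -1.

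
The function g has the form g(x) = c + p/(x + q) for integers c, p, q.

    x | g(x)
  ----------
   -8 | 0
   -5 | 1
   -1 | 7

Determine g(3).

(g(x) − c)(x + q) = p for each data point; the three points give a linear system in c and q, then p follows.
Solving: c = -2, q = -1, p = -18, so g(x) = -2 − 18/(x − 1).
Then g(3) = -2 − 18/2 = -11.

-11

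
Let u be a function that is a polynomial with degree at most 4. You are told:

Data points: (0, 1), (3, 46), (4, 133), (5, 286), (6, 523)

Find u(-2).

-29

Write u(n) = an^4 + bn³ + cn² + dn + e; the 5 given values yield a linear system in the 5 coefficients.
Solving, the leading coefficient vanishes, and u(n) = 3n³ - 3n² - 3n + 1.
Then u(-2) = -29.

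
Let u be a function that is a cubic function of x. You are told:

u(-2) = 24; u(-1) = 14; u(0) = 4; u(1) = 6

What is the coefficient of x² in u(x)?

Write u(x) = ax³ + bx² + cx + d; the 4 given values yield a linear system in the 4 coefficients.
Solving, u(x) = 2x³ + 6x² - 6x + 4.
The coefficient of x² is 6.

6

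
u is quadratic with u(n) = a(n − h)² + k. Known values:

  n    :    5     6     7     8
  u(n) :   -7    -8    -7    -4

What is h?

6

First differences -1, 1, 3; second difference 2 = 2a, so a = 1.
Expanding, the n-coefficient is −2ah = -2h; matching it to the data gives h = 6, and then k = -8.
So u(n) = 1(n − 6)² − 8.
Hence h = 6.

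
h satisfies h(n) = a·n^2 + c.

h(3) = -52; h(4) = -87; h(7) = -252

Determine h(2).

From h(3) = -52 and h(4) = -87: 9a + c = -52 and 16a + c = -87.
Subtracting: 7a = -35, so a = -5; then c = -52 − (-5)·9 = -7.
So h(n) = -5n² − 7, and h(2) = -27.

-27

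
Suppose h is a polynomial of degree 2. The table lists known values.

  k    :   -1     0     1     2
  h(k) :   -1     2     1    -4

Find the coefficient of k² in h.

First differences: 3, -1, -5. Second differences: -4, -4.
Level-2 differences are constant, so h has degree 2.
Fitting a degree-2 polynomial gives h(k) = -2k² + k + 2.
The coefficient of k² is -2.

-2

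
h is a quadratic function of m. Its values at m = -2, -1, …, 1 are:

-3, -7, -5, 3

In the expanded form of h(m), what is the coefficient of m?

5

First differences: -4, 2, 8. Second differences: 6, 6.
Level-2 differences are constant, so h has degree 2.
Fitting a degree-2 polynomial gives h(m) = 3m² + 5m - 5.
The coefficient of m is 5.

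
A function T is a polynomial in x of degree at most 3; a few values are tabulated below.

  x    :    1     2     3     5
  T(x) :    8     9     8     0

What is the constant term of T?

Write T(x) = ax³ + bx² + cx + d; the 4 given values yield a linear system in the 4 coefficients.
Solving, the leading coefficient vanishes, and T(x) = -x² + 4x + 5.
The constant term is T(0) = 5.

5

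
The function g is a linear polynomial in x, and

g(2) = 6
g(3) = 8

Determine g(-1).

0

Write g(x) = ax + b; the 2 given values yield a linear system in the 2 coefficients.
Solving, g(x) = 2x + 2.
Then g(-1) = 0.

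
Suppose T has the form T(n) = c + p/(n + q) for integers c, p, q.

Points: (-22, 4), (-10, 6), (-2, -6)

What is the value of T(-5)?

(T(n) − c)(n + q) = p for each data point; the three points give a linear system in c and q, then p follows.
Solving: c = 3, q = 4, p = -18, so T(n) = 3 − 18/(n + 4).
Then T(-5) = 3 − 18/(-1) = 21.

21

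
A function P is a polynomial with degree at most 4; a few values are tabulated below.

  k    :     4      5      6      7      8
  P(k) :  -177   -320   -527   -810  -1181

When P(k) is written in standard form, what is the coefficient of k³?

First differences: -143, -207, -283, -371. Second differences: -64, -76, -88. Third differences: -12, -12.
Level-3 differences are constant, so P has degree 3.
Fitting a degree-3 polynomial gives P(k) = -2k³ - 2k² - 3k - 5.
The coefficient of k³ is -2.

-2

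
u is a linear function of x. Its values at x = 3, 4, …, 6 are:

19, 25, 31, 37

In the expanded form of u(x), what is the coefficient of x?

Write u(x) = ax + b; the 4 given values yield a linear system in the 2 coefficients.
Solving, u(x) = 6x + 1.
The coefficient of x is 6.

6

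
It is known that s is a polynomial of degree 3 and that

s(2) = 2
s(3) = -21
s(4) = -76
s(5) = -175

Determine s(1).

Write s(k) = ak³ + bk² + ck + d; the 4 given values yield a linear system in the 4 coefficients.
Solving, s(k) = -2k³ + 2k² + 5k.
Then s(1) = 5.

5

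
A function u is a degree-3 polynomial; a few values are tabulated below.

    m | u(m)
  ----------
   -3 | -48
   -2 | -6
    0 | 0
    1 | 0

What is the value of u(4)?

Write u(m) = am³ + bm² + cm + d; the 4 given values yield a linear system in the 4 coefficients.
Solving, u(m) = 3m³ + 2m² - 5m.
Then u(4) = 204.

204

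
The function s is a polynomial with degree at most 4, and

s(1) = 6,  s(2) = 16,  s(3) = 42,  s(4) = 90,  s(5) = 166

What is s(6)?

276

First differences: 10, 26, 48, 76. Second differences: 16, 22, 28. Third differences: 6, 6.
Level-3 differences are constant, so s has degree 3.
Extending the table by one column gives the next first difference 110, so s(6) = 166 + 110 = 276.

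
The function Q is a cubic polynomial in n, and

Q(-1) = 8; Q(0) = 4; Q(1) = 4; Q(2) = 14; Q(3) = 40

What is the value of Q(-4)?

-16

First differences: -4, 0, 10, 26. Second differences: 4, 10, 16. Third differences: 6, 6.
Level-3 differences are constant, so Q has degree 3.
Fitting a degree-3 polynomial gives Q(n) = n³ + 2n² - 3n + 4.
Then Q(-4) = -16.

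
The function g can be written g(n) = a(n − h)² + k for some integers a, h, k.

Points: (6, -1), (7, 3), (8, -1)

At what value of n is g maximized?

First differences 4, -4; second difference -8 = 2a, so a = -4.
Expanding, the n-coefficient is −2ah = 8h; matching it to the data gives h = 7, and then k = 3.
So g(n) = -4(n − 7)² + 3.
Hence h = 7.

7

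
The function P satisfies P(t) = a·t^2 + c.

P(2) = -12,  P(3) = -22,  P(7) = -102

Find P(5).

From P(2) = -12 and P(3) = -22: 4a + c = -12 and 9a + c = -22.
Subtracting: 5a = -10, so a = -2; then c = -12 − (-2)·4 = -4.
So P(t) = -2t² − 4, and P(5) = -54.

-54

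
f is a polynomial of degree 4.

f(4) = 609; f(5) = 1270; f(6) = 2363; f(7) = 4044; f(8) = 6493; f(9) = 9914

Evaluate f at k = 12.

Write f(k) = ak^4 + bk³ + ck² + dk + e; the 6 given values yield a linear system in the 5 coefficients.
Solving, f(k) = k^4 + 4k³ + 5k² + 3k + 5.
Then f(12) = 28409.

28409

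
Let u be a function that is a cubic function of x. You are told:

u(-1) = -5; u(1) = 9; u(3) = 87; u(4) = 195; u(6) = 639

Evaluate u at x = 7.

1011

Write u(x) = ax³ + bx² + cx + d; the 5 given values yield a linear system in the 4 coefficients.
Solving, u(x) = 3x³ - x² + 4x + 3.
Then u(7) = 1011.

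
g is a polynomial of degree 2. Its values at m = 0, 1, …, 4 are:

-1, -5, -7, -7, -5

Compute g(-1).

First differences: -4, -2, 0, 2. Second differences: 2, 2, 2.
Level-2 differences are constant, so g has degree 2.
Fitting a degree-2 polynomial gives g(m) = m² - 5m - 1.
Then g(-1) = 5.

5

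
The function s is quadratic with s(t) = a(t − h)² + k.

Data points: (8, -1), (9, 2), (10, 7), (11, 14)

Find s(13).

First differences 3, 5, 7; second difference 2 = 2a, so a = 1.
Expanding, the t-coefficient is −2ah = -2h; matching it to the data gives h = 7, and then k = -2.
So s(t) = 1(t − 7)² − 2.
s(13) = 1·6² − 2 = 34.

34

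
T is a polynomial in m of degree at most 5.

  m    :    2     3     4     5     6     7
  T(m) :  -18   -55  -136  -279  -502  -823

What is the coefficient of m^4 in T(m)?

0

First differences: -37, -81, -143, -223, -321. Second differences: -44, -62, -80, -98. Third differences: -18, -18, -18.
Level-3 differences are constant, so T has degree 3.
Fitting a degree-3 polynomial gives T(m) = -3m³ + 5m² - 5m - 4.
The coefficient of m^4 is 0.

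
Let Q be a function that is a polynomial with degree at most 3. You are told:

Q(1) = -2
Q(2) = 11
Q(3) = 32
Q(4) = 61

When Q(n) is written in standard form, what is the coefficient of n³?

0

Write Q(n) = an³ + bn² + cn + d; the 4 given values yield a linear system in the 4 coefficients.
Solving, the leading coefficient vanishes, and Q(n) = 4n² + n - 7.
The coefficient of n³ is 0.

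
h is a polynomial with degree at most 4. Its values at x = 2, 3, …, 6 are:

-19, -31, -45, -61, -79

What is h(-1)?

5

Write h(x) = ax^4 + bx³ + cx² + dx + e; the 5 given values yield a linear system in the 5 coefficients.
Solving, the top 2 coefficients vanish, and h(x) = -x² - 7x - 1.
Then h(-1) = 5.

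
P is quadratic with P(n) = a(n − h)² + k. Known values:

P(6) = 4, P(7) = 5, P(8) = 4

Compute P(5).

1

First differences 1, -1; second difference -2 = 2a, so a = -1.
Expanding, the n-coefficient is −2ah = 2h; matching it to the data gives h = 7, and then k = 5.
So P(n) = -1(n − 7)² + 5.
P(5) = -1·(-2)² + 5 = 1.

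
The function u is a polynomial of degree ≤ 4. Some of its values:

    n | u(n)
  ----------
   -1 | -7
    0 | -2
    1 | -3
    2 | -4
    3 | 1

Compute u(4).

18

First differences: 5, -1, -1, 5. Second differences: -6, 0, 6. Third differences: 6, 6.
Level-3 differences are constant, so u has degree 3.
Fitting a degree-3 polynomial gives u(n) = n³ - 3n² + n - 2.
Then u(4) = 18.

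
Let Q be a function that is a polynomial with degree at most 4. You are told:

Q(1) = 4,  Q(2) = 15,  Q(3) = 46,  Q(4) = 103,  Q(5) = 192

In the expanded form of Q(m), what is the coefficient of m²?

4

Write Q(m) = am^4 + bm³ + cm² + dm + e; the 5 given values yield a linear system in the 5 coefficients.
Solving, the leading coefficient vanishes, and Q(m) = m³ + 4m² - 8m + 7.
The coefficient of m² is 4.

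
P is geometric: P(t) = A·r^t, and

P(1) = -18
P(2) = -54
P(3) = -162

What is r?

Consecutive ratio: -54/(-18) = 3, and -162/(-54) = 3, so r = 3.
Then A·3^1 = -18 gives A = -6, and P(t) = -6·3^t.

3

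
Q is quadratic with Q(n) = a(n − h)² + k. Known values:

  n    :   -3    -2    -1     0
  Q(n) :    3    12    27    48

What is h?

First differences 9, 15, 21; second difference 6 = 2a, so a = 3.
Expanding, the n-coefficient is −2ah = -6h; matching it to the data gives h = -4, and then k = 0.
So Q(n) = 3(n + 4)² + 0.
Hence h = -4.

-4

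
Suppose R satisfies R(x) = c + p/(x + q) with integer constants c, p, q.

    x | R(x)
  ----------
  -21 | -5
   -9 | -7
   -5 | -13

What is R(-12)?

(R(x) − c)(x + q) = p for each data point; the three points give a linear system in c and q, then p follows.
Solving: c = -4, q = 3, p = 18, so R(x) = -4 + 18/(x + 3).
Then R(-12) = -4 + 18/(-9) = -6.

-6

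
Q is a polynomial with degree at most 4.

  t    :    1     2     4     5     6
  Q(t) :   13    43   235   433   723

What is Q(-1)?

-5

Write Q(t) = at^4 + bt³ + ct² + dt + e; the 5 given values yield a linear system in the 5 coefficients.
Solving, the leading coefficient vanishes, and Q(t) = 3t³ + t² + 6t + 3.
Then Q(-1) = -5.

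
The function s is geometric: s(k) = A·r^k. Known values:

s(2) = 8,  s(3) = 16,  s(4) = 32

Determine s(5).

64

Consecutive ratio: 16/8 = 2, and 32/16 = 2, so r = 2.
Then A·2^2 = 8 gives A = 2, and s(k) = 2·2^k.
s(5) = 2·2^5 = 64.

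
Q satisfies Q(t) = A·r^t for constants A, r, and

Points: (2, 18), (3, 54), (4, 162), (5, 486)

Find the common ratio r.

Consecutive ratio: 54/18 = 3, and 162/54 = 3, so r = 3.
Then A·3^2 = 18 gives A = 2, and Q(t) = 2·3^t.

3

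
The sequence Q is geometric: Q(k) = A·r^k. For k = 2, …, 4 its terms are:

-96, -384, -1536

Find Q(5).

-6144

Consecutive ratio: -384/(-96) = 4, and -1536/(-384) = 4, so r = 4.
Then A·4^2 = -96 gives A = -6, and Q(k) = -6·4^k.
Q(5) = -6·4^5 = -6144.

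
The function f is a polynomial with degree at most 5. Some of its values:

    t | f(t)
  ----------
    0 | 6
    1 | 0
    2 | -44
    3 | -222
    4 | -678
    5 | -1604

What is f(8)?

-9842

Write f(t) = at^5 + bt^4 + ct³ + dt² + et + p; the 6 given values yield a linear system in the 6 coefficients.
Solving, the leading coefficient vanishes, and f(t) = -2t^4 - 4t³ + 7t² - 7t + 6.
Then f(8) = -9842.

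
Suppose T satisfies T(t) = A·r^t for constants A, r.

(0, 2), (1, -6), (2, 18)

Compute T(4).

162

Consecutive ratio: -6/2 = -3, and 18/(-6) = -3, so r = -3.
Then A·(-3)^0 = 2 gives A = 2, and T(t) = 2·(-3)^t.
T(4) = 2·(-3)^4 = 162.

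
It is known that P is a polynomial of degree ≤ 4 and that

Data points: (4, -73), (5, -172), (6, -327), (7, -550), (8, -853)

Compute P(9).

Write P(m) = am^4 + bm³ + cm² + dm + e; the 5 given values yield a linear system in the 5 coefficients.
Solving, the leading coefficient vanishes, and P(m) = -2m³ + 2m² + 5m + 3.
Then P(9) = -1248.

-1248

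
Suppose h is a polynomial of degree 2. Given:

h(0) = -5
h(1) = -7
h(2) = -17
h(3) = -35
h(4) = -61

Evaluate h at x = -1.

-11

Write h(x) = ax² + bx + c; the 5 given values yield a linear system in the 3 coefficients.
Solving, h(x) = -4x² + 2x - 5.
Then h(-1) = -11.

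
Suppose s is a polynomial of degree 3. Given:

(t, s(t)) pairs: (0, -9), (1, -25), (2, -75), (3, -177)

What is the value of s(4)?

-349

Write s(t) = at³ + bt² + ct + d; the 4 given values yield a linear system in the 4 coefficients.
Solving, s(t) = -3t³ - 8t² - 5t - 9.
Then s(4) = -349.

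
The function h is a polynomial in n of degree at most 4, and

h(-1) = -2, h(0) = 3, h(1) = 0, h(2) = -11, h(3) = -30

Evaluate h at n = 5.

First differences: 5, -3, -11, -19. Second differences: -8, -8, -8.
Level-2 differences are constant, so h has degree 2.
Fitting a degree-2 polynomial gives h(n) = -4n² + n + 3.
Then h(5) = -92.

-92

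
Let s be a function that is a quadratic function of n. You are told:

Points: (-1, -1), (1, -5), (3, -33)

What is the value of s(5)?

-85

Write s(n) = an² + bn + c; the 3 given values yield a linear system in the 3 coefficients.
Solving, s(n) = -3n² - 2n.
Then s(5) = -85.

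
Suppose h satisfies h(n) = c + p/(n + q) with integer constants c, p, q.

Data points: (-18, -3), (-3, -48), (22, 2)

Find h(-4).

(h(n) − c)(n + q) = p for each data point; the three points give a linear system in c and q, then p follows.
Solving: c = 0, q = 2, p = 48, so h(n) = 48/(n + 2).
Then h(-4) = 0 + 48/(-2) = -24.

-24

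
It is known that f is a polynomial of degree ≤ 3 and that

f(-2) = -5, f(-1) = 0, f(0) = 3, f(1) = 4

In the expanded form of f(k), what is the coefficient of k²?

-1

First differences: 5, 3, 1. Second differences: -2, -2.
Level-2 differences are constant, so f has degree 2.
Fitting a degree-2 polynomial gives f(k) = -k² + 2k + 3.
The coefficient of k² is -1.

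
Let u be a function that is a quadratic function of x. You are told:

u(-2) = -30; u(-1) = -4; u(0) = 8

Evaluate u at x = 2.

-10

Write u(x) = ax² + bx + c; the 3 given values yield a linear system in the 3 coefficients.
Solving, u(x) = -7x² + 5x + 8.
Then u(2) = -10.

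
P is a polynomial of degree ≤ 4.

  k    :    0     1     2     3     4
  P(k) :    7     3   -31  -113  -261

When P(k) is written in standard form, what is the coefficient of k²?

-6

First differences: -4, -34, -82, -148. Second differences: -30, -48, -66. Third differences: -18, -18.
Level-3 differences are constant, so P has degree 3.
Fitting a degree-3 polynomial gives P(k) = -3k³ - 6k² + 5k + 7.
The coefficient of k² is -6.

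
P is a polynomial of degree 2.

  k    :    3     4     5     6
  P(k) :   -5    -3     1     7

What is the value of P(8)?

25

First differences: 2, 4, 6. Second differences: 2, 2.
Level-2 differences are constant, so P has degree 2.
Fitting a degree-2 polynomial gives P(k) = k² - 5k + 1.
Then P(8) = 25.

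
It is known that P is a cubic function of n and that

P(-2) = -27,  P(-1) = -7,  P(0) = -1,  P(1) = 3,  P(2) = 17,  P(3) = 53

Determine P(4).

123

Write P(n) = an³ + bn² + cn + d; the 6 given values yield a linear system in the 4 coefficients.
Solving, P(n) = 2n³ - n² + 3n - 1.
Then P(4) = 123.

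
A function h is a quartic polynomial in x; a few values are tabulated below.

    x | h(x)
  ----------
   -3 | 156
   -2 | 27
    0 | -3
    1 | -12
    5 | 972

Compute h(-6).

Write h(x) = ax^4 + bx³ + cx² + dx + e; the 5 given values yield a linear system in the 5 coefficients.
Solving, h(x) = 2x^4 - x³ - 5x² - 5x - 3.
Then h(-6) = 2655.

2655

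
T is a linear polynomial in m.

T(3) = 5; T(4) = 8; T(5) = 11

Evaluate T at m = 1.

-1

First differences: 3, 3.
Level-1 differences are constant, so T has degree 1.
Fitting a degree-1 polynomial gives T(m) = 3m - 4.
Then T(1) = -1.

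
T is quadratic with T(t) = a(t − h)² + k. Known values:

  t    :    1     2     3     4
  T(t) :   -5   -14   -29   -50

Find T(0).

First differences -9, -15, -21; second difference -6 = 2a, so a = -3.
Expanding, the t-coefficient is −2ah = 6h; matching it to the data gives h = 0, and then k = -2.
So T(t) = -3(t + 0)² − 2.
T(0) = -3·0² − 2 = -2.

-2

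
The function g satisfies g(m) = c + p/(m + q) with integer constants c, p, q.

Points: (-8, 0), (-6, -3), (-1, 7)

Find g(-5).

(g(m) − c)(m + q) = p for each data point; the three points give a linear system in c and q, then p follows.
Solving: c = 3, q = 4, p = 12, so g(m) = 3 + 12/(m + 4).
Then g(-5) = 3 + 12/(-1) = -9.

-9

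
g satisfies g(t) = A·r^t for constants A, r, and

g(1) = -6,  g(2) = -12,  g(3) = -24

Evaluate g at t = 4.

-48

Consecutive ratio: -12/(-6) = 2, and -24/(-12) = 2, so r = 2.
Then A·2^1 = -6 gives A = -3, and g(t) = -3·2^t.
g(4) = -3·2^4 = -48.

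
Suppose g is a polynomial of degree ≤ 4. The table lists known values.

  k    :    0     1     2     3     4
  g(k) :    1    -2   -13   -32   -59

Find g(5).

Write g(k) = ak^4 + bk³ + ck² + dk + e; the 5 given values yield a linear system in the 5 coefficients.
Solving, the top 2 coefficients vanish, and g(k) = -4k² + k + 1.
Then g(5) = -94.

-94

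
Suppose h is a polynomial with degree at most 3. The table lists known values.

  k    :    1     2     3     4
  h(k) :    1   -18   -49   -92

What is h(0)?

First differences: -19, -31, -43. Second differences: -12, -12.
Level-2 differences are constant, so h has degree 2.
Fitting a degree-2 polynomial gives h(k) = -6k² - k + 8.
The constant term is h(0) = 8.

8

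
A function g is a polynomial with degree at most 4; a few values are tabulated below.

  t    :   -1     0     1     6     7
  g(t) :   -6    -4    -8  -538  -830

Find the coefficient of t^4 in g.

Write g(t) = at^4 + bt³ + ct² + dt + e; the 5 given values yield a linear system in the 5 coefficients.
Solving, the leading coefficient vanishes, and g(t) = -2t³ - 3t² + t - 4.
The coefficient of t^4 is 0.

0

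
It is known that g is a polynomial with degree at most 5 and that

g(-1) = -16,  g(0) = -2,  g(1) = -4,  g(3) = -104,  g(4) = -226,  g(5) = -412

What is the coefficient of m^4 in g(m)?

Write g(m) = am^5 + bm^4 + cm³ + dm² + em + p; the 6 given values yield a linear system in the 6 coefficients.
Solving, the top 2 coefficients vanish, and g(m) = -2m³ - 8m² + 8m - 2.
The coefficient of m^4 is 0.

0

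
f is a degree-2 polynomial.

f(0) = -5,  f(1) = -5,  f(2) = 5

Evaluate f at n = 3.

25

Write f(n) = an² + bn + c; the 3 given values yield a linear system in the 3 coefficients.
Solving, f(n) = 5n² - 5n - 5.
Then f(3) = 25.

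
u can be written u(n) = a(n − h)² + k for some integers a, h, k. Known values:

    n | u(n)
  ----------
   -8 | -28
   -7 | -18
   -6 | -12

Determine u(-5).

First differences 10, 6; second difference -4 = 2a, so a = -2.
Expanding, the n-coefficient is −2ah = 4h; matching it to the data gives h = -5, and then k = -10.
So u(n) = -2(n + 5)² − 10.
u(-5) = -2·0² − 10 = -10.

-10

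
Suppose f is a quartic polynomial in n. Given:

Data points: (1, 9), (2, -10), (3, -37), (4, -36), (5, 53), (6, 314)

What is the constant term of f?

8

First differences: -19, -27, 1, 89, 261. Second differences: -8, 28, 88, 172. Third differences: 36, 60, 84. Fourth differences: 24, 24.
Level-4 differences are constant, so f has degree 4.
Fitting a degree-4 polynomial gives f(n) = n^4 - 4n³ - 5n² + 9n + 8.
The constant term is f(0) = 8.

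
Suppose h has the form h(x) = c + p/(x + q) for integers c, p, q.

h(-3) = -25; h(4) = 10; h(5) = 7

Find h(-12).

-10

(h(x) − c)(x + q) = p for each data point; the three points give a linear system in c and q, then p follows.
Solving: c = -5, q = 0, p = 60, so h(x) = -5 + 60/(x + 0).
Then h(-12) = -5 + 60/(-12) = -10.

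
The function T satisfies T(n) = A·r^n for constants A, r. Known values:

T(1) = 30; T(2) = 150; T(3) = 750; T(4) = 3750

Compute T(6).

Consecutive ratio: 150/30 = 5, and 750/150 = 5, so r = 5.
Then A·5^1 = 30 gives A = 6, and T(n) = 6·5^n.
T(6) = 6·5^6 = 93750.

93750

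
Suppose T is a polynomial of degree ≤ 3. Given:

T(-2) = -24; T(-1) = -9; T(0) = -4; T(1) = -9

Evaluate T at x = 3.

First differences: 15, 5, -5. Second differences: -10, -10.
Level-2 differences are constant, so T has degree 2.
Fitting a degree-2 polynomial gives T(x) = -5x² - 4.
Then T(3) = -49.

-49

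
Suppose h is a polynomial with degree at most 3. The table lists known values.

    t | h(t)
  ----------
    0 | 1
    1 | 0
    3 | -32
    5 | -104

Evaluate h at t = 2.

Write h(t) = at³ + bt² + ct + d; the 4 given values yield a linear system in the 4 coefficients.
Solving, the leading coefficient vanishes, and h(t) = -5t² + 4t + 1.
Then h(2) = -11.

-11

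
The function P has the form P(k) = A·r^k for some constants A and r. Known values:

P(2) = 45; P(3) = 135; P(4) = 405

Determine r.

Consecutive ratio: 135/45 = 3, and 405/135 = 3, so r = 3.
Then A·3^2 = 45 gives A = 5, and P(k) = 5·3^k.

3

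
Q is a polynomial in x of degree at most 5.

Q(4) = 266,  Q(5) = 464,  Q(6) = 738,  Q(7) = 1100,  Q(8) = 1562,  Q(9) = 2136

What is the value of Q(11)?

First differences: 198, 274, 362, 462, 574. Second differences: 76, 88, 100, 112. Third differences: 12, 12, 12.
Level-3 differences are constant, so Q has degree 3.
Fitting a degree-3 polynomial gives Q(x) = 2x³ + 8x² + 4x - 6.
Then Q(11) = 3668.

3668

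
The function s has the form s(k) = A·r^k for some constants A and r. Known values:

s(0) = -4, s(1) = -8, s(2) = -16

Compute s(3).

Consecutive ratio: -8/(-4) = 2, and -16/(-8) = 2, so r = 2.
Then A·2^0 = -4 gives A = -4, and s(k) = -4·2^k.
s(3) = -4·2^3 = -32.

-32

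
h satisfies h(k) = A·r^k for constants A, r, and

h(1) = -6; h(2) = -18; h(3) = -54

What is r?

Consecutive ratio: -18/(-6) = 3, and -54/(-18) = 3, so r = 3.
Then A·3^1 = -6 gives A = -2, and h(k) = -2·3^k.

3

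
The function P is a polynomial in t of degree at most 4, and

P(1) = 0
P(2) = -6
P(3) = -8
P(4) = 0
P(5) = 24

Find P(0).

4

First differences: -6, -2, 8, 24. Second differences: 4, 10, 16. Third differences: 6, 6.
Level-3 differences are constant, so P has degree 3.
Fitting a degree-3 polynomial gives P(t) = t³ - 4t² - t + 4.
Then P(0) = 4.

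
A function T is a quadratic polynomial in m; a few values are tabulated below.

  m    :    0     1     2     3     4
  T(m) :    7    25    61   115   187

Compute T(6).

First differences: 18, 36, 54, 72. Second differences: 18, 18, 18.
Level-2 differences are constant, so T has degree 2.
Fitting a degree-2 polynomial gives T(m) = 9m² + 9m + 7.
Then T(6) = 385.

385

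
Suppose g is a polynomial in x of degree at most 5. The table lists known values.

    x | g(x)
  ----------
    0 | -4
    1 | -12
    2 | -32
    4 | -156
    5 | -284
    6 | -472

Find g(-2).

Write g(x) = ax^5 + bx^4 + cx³ + dx² + ex + p; the 6 given values yield a linear system in the 6 coefficients.
Solving, the top 2 coefficients vanish, and g(x) = -2x³ - 6x - 4.
Then g(-2) = 24.

24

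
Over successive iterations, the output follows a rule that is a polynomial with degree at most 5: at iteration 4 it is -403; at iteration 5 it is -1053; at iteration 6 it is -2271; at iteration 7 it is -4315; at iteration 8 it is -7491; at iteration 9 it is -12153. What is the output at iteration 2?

-15

Write the value at x as Q(x).
First differences: -650, -1218, -2044, -3176, -4662. Second differences: -568, -826, -1132, -1486. Third differences: -258, -306, -354. Fourth differences: -48, -48.
Level-4 differences are constant, so Q has degree 4.
Fitting a degree-4 polynomial gives Q(x) = -2x^4 + x³ + 3x² - 3.
Then Q(2) = -15.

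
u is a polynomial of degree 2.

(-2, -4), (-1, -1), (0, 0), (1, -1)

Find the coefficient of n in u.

First differences: 3, 1, -1. Second differences: -2, -2.
Level-2 differences are constant, so u has degree 2.
Fitting a degree-2 polynomial gives u(n) = -n².
The coefficient of n is 0.

0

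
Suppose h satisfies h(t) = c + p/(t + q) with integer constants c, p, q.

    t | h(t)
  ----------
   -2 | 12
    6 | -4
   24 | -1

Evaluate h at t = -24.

(h(t) − c)(t + q) = p for each data point; the three points give a linear system in c and q, then p follows.
Solving: c = 0, q = 0, p = -24, so h(t) = -24/(t + 0).
Then h(-24) = 0 − 24/(-24) = 1.

1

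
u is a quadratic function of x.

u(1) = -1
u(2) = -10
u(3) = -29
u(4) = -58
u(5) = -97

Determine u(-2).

Write u(x) = ax² + bx + c; the 5 given values yield a linear system in the 3 coefficients.
Solving, u(x) = -5x² + 6x - 2.
Then u(-2) = -34.

-34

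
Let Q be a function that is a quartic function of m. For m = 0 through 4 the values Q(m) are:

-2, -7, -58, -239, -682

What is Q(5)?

-1567

Write Q(m) = am^4 + bm³ + cm² + dm + e; the 5 given values yield a linear system in the 5 coefficients.
Solving, Q(m) = -2m^4 - 2m³ - 3m² + 2m - 2.
Then Q(5) = -1567.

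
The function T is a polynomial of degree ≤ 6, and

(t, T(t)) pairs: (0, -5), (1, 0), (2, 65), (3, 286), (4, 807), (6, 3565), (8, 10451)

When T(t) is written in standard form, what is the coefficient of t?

-5

Write T(t) = at^6 + bt^5 + ct^4 + dt³ + et² + pt + q; the 7 given values yield a linear system in the 7 coefficients.
Solving, the top 2 coefficients vanish, and T(t) = 2t^4 + 4t³ + 4t² - 5t - 5.
The coefficient of t is -5.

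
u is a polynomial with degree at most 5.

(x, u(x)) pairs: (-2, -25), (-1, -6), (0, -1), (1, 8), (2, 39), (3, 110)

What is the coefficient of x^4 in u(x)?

0

First differences: 19, 5, 9, 31, 71. Second differences: -14, 4, 22, 40. Third differences: 18, 18, 18.
Level-3 differences are constant, so u has degree 3.
Fitting a degree-3 polynomial gives u(x) = 3x³ + 2x² + 4x - 1.
The coefficient of x^4 is 0.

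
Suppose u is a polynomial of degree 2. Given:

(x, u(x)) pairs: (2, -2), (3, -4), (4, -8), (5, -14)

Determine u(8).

-44

Write u(x) = ax² + bx + c; the 4 given values yield a linear system in the 3 coefficients.
Solving, u(x) = -x² + 3x - 4.
Then u(8) = -44.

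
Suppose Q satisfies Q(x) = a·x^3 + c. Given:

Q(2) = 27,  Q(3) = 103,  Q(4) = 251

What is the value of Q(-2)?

-37

From Q(2) = 27 and Q(3) = 103: 8a + c = 27 and 27a + c = 103.
Subtracting: 19a = 76, so a = 4; then c = 27 − 4·8 = -5.
So Q(x) = 4x³ − 5, and Q(-2) = -37.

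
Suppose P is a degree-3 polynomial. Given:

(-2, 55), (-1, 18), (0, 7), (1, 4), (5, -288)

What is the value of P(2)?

-9

Write P(t) = at³ + bt² + ct + d; the 5 given values yield a linear system in the 4 coefficients.
Solving, P(t) = -3t³ + 4t² - 4t + 7.
Then P(2) = -9.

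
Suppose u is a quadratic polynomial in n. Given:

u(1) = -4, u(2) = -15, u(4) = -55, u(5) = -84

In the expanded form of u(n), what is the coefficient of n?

Write u(n) = an² + bn + c; the 4 given values yield a linear system in the 3 coefficients.
Solving, u(n) = -3n² - 2n + 1.
The coefficient of n is -2.

-2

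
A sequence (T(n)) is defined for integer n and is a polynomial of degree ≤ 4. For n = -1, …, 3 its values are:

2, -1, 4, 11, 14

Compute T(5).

First differences: -3, 5, 7, 3. Second differences: 8, 2, -4. Third differences: -6, -6.
Level-3 differences are constant, so T has degree 3.
Fitting a degree-3 polynomial gives T(n) = -n³ + 4n² + 2n - 1.
Then T(5) = -16.

-16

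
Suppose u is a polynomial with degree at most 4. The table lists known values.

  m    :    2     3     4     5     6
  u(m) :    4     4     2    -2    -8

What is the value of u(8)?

-26

First differences: 0, -2, -4, -6. Second differences: -2, -2, -2.
Level-2 differences are constant, so u has degree 2.
Fitting a degree-2 polynomial gives u(m) = -m² + 5m - 2.
Then u(8) = -26.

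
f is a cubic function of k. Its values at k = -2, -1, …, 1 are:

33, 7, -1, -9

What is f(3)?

-97

Write f(k) = ak³ + bk² + ck + d; the 4 given values yield a linear system in the 4 coefficients.
Solving, f(k) = -3k³ - 5k - 1.
Then f(3) = -97.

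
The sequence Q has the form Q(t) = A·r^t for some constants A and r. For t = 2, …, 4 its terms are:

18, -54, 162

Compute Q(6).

1458

Consecutive ratio: -54/18 = -3, and 162/(-54) = -3, so r = -3.
Then A·(-3)^2 = 18 gives A = 2, and Q(t) = 2·(-3)^t.
Q(6) = 2·(-3)^6 = 1458.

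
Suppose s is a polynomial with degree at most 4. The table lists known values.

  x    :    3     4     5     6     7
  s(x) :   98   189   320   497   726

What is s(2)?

Write s(x) = ax^4 + bx³ + cx² + dx + e; the 5 given values yield a linear system in the 5 coefficients.
Solving, the leading coefficient vanishes, and s(x) = x³ + 8x² - 2x + 5.
Then s(2) = 41.

41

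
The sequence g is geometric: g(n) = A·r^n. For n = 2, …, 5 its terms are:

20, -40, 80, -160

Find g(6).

Consecutive ratio: -40/20 = -2, and 80/(-40) = -2, so r = -2.
Then A·(-2)^2 = 20 gives A = 5, and g(n) = 5·(-2)^n.
g(6) = 5·(-2)^6 = 320.

320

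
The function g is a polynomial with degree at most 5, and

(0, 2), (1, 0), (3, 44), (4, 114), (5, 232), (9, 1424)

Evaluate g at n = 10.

Write g(n) = an^5 + bn^4 + cn³ + dn² + en + p; the 6 given values yield a linear system in the 6 coefficients.
Solving, the top 2 coefficients vanish, and g(n) = 2n³ - 4n + 2.
Then g(10) = 1962.

1962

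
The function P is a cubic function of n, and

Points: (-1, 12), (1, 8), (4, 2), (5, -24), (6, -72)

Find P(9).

-408

Write P(n) = an³ + bn² + cn + d; the 5 given values yield a linear system in the 4 coefficients.
Solving, P(n) = -n³ + 4n² - n + 6.
Then P(9) = -408.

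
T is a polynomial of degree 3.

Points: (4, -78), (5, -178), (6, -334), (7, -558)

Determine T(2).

2

Write T(t) = at³ + bt² + ct + d; the 4 given values yield a linear system in the 4 coefficients.
Solving, T(t) = -2t³ + 2t² + 4t + 2.
Then T(2) = 2.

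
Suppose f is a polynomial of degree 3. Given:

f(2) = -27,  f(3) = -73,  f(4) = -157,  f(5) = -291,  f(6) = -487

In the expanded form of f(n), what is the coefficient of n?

-3

First differences: -46, -84, -134, -196. Second differences: -38, -50, -62. Third differences: -12, -12.
Level-3 differences are constant, so f has degree 3.
Fitting a degree-3 polynomial gives f(n) = -2n³ - n² - 3n - 1.
The coefficient of n is -3.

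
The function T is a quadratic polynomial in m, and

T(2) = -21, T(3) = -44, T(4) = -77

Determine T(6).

-173

Write T(m) = am² + bm + c; the 3 given values yield a linear system in the 3 coefficients.
Solving, T(m) = -5m² + 2m - 5.
Then T(6) = -173.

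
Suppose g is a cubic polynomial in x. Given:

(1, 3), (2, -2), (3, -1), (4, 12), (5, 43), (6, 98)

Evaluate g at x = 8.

First differences: -5, 1, 13, 31, 55. Second differences: 6, 12, 18, 24. Third differences: 6, 6, 6.
Level-3 differences are constant, so g has degree 3.
Fitting a degree-3 polynomial gives g(x) = x³ - 3x² - 3x + 8.
Then g(8) = 304.

304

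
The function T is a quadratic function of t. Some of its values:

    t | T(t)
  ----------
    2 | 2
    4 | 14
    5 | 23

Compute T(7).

Write T(t) = at² + bt + c; the 3 given values yield a linear system in the 3 coefficients.
Solving, T(t) = t² - 2.
Then T(7) = 47.

47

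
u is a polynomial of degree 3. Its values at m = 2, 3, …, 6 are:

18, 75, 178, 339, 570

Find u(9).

First differences: 57, 103, 161, 231. Second differences: 46, 58, 70. Third differences: 12, 12.
Level-3 differences are constant, so u has degree 3.
Fitting a degree-3 polynomial gives u(m) = 2m³ + 5m² - 6m - 6.
Then u(9) = 1803.

1803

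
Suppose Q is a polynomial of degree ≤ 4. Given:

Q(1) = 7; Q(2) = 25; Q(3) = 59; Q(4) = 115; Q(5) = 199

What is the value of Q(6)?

First differences: 18, 34, 56, 84. Second differences: 16, 22, 28. Third differences: 6, 6.
Level-3 differences are constant, so Q has degree 3.
Extending the table by one column gives the next first difference 118, so Q(6) = 199 + 118 = 317.

317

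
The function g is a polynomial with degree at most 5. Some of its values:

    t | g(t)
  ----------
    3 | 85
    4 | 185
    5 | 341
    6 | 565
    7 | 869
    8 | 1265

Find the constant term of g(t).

First differences: 100, 156, 224, 304, 396. Second differences: 56, 68, 80, 92. Third differences: 12, 12, 12.
Level-3 differences are constant, so g has degree 3.
Fitting a degree-3 polynomial gives g(t) = 2t³ + 4t² - 2t + 1.
The constant term is g(0) = 1.

1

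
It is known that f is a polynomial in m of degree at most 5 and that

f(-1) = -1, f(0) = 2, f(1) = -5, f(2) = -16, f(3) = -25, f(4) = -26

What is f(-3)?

-61

First differences: 3, -7, -11, -9, -1. Second differences: -10, -4, 2, 8. Third differences: 6, 6, 6.
Level-3 differences are constant, so f has degree 3.
Fitting a degree-3 polynomial gives f(m) = m³ - 5m² - 3m + 2.
Then f(-3) = -61.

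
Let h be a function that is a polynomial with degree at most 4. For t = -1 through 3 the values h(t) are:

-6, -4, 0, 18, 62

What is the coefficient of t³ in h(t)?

2

Write h(t) = at^4 + bt³ + ct² + dt + e; the 5 given values yield a linear system in the 5 coefficients.
Solving, the leading coefficient vanishes, and h(t) = 2t³ + t² + t - 4.
The coefficient of t³ is 2.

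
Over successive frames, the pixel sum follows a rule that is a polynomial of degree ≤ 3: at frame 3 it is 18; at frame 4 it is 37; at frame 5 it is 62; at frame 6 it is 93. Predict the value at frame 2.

Write the value at x as g(x).
First differences: 19, 25, 31. Second differences: 6, 6.
Level-2 differences are constant, so g has degree 2.
Fitting a degree-2 polynomial gives g(x) = 3x² - 2x - 3.
Then g(2) = 5.

5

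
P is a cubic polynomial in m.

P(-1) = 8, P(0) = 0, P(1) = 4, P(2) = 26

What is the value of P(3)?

Write P(m) = am³ + bm² + cm + d; the 4 given values yield a linear system in the 4 coefficients.
Solving, P(m) = m³ + 6m² - 3m.
Then P(3) = 72.

72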